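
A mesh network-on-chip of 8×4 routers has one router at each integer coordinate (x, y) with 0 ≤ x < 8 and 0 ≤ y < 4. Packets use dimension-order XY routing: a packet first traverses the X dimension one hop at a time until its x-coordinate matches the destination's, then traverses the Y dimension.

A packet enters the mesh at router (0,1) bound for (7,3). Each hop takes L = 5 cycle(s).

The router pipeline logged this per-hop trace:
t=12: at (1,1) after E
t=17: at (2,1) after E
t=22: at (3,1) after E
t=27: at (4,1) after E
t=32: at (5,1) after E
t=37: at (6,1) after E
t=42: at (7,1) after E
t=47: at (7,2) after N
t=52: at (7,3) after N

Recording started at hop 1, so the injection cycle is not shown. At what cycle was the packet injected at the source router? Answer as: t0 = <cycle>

t0 = 7

Hop 1 reached at cycle 12; hop k is at t0 + k·L.
So t0 = 12 − 1·5 = 7.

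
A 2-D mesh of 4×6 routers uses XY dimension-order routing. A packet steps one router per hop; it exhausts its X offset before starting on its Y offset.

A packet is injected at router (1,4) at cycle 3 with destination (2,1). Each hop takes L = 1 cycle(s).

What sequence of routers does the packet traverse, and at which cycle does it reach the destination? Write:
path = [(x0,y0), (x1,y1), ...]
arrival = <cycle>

path = [(1,4), (2,4), (2,3), (2,2), (2,1)]
arrival = 7

t=3: at (1,4)
t=4: at (2,4) after E
t=5: at (2,3) after S
t=6: at (2,2) after S
t=7: at (2,1) after S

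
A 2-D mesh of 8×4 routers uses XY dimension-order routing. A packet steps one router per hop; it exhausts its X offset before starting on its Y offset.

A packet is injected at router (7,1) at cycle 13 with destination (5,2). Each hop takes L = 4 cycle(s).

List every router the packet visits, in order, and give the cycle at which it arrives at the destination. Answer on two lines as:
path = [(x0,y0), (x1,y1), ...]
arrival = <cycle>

#0 — 7,1 | c13
#1 — 6,1 | c17 | W
#2 — 5,1 | c21 | W
#3 — 5,2 | c25 | N

path = [(7,1), (6,1), (5,1), (5,2)]
arrival = 25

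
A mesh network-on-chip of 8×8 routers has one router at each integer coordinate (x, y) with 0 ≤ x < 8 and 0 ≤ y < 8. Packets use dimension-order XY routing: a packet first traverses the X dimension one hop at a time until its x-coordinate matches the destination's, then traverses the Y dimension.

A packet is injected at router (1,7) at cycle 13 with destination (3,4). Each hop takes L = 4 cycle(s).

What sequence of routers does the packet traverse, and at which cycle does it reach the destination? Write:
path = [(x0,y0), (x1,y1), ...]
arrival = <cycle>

src (1,7)  cyc=13
E→(2,7)  cyc=17
E→(3,7)  cyc=21
S→(3,6)  cyc=25
S→(3,5)  cyc=29
S→(3,4)  cyc=33

path = [(1,7), (2,7), (3,7), (3,6), (3,5), (3,4)]
arrival = 33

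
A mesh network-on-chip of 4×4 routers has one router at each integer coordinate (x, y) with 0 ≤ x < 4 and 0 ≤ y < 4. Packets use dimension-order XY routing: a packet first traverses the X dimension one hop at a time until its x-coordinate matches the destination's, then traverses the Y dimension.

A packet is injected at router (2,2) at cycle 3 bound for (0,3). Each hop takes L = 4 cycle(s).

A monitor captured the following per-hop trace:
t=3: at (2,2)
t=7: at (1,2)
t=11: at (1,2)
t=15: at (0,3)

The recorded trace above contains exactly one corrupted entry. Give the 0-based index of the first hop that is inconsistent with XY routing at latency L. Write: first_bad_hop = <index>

[1] (-1,+0) / 4c ⇒ ok
[2] (+0,+0) / 4c ⇒ BAD: non-unit step

first_bad_hop = 2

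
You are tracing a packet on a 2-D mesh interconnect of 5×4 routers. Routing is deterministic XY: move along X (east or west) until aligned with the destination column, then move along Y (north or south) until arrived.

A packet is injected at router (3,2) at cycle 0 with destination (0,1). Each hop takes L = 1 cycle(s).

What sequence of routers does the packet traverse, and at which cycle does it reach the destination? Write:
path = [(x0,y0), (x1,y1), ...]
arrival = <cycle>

  0. router=(3,2) cycle=0 (inject)
  1. router=(2,2) cycle=1 dir=W
  2. router=(1,2) cycle=2 dir=W
  3. router=(0,2) cycle=3 dir=W
  4. router=(0,1) cycle=4 dir=S

path = [(3,2), (2,2), (1,2), (0,2), (0,1)]
arrival = 4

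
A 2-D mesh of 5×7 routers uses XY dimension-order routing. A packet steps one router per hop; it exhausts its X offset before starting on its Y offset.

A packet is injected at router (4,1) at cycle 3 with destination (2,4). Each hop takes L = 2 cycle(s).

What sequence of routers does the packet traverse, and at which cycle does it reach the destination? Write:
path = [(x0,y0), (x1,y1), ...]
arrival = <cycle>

  0. router=(4,1) cycle=3 (inject)
  1. router=(3,1) cycle=5 dir=W
  2. router=(2,1) cycle=7 dir=W
  3. router=(2,2) cycle=9 dir=N
  4. router=(2,3) cycle=11 dir=N
  5. router=(2,4) cycle=13 dir=N

path = [(4,1), (3,1), (2,1), (2,2), (2,3), (2,4)]
arrival = 13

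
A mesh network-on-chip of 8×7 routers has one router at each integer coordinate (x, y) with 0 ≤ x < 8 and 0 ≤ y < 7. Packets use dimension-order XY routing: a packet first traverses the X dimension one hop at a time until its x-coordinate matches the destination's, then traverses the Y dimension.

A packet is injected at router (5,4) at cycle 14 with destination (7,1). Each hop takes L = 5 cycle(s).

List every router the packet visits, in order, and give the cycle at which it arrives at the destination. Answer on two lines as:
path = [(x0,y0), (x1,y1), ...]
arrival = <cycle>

path = [(5,4), (6,4), (7,4), (7,3), (7,2), (7,1)]
arrival = 39

#0 — 5,4 | c14
#1 — 6,4 | c19 | E
#2 — 7,4 | c24 | E
#3 — 7,3 | c29 | S
#4 — 7,2 | c34 | S
#5 — 7,1 | c39 | S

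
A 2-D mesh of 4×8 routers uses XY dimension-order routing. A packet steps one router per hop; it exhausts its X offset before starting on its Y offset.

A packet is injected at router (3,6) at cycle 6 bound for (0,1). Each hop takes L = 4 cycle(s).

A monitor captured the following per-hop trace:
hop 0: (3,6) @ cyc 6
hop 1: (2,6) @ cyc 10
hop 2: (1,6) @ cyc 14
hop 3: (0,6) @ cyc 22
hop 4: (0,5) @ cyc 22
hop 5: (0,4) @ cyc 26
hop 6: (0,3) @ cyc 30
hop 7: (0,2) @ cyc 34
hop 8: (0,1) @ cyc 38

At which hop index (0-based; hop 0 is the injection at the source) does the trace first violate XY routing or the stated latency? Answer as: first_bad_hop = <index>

first_bad_hop = 3

hop 1: step (-1,+0), +4 cyc — ok
hop 2: step (-1,+0), +4 cyc — ok
hop 3: step (-1,+0), +8 cyc — BAD: Δcyc=8≠L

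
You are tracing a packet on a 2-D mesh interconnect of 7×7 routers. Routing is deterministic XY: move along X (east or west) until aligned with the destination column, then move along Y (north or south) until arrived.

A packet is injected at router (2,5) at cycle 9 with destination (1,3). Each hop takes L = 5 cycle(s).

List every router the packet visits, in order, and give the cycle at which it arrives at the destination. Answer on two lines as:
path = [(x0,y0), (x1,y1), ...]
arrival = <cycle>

path = [(2,5), (1,5), (1,4), (1,3)]
arrival = 24

[0] x=2 y=5 t=9
[1] x=1 y=5 t=14 →W
[2] x=1 y=4 t=19 →S
[3] x=1 y=3 t=24 →S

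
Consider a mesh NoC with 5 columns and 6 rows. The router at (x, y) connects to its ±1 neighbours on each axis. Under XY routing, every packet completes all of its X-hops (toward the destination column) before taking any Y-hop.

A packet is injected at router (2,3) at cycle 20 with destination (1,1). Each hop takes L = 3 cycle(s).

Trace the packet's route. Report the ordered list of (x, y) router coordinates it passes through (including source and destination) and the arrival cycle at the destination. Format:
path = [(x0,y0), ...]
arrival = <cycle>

path = [(2,3), (1,3), (1,2), (1,1)]
arrival = 29

  0. router=(2,3) cycle=20 (inject)
  1. router=(1,3) cycle=23 dir=W
  2. router=(1,2) cycle=26 dir=S
  3. router=(1,1) cycle=29 dir=S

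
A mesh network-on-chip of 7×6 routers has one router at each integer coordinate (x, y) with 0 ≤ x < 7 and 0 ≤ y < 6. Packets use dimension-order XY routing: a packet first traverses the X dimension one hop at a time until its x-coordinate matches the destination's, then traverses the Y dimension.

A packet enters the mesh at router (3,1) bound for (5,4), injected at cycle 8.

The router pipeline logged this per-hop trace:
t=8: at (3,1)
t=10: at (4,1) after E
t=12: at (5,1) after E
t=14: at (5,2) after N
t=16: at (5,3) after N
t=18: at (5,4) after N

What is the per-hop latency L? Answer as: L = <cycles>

L = 2

Between hops 0 and 1 the cycle counter advances 10 − 8 = 2.
One hop costs L cycles, so L = 2.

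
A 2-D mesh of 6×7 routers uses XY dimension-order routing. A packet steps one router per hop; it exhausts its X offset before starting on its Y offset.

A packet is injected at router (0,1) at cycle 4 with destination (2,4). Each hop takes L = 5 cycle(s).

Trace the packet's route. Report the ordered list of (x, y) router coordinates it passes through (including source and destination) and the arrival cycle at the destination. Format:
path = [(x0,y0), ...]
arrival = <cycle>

path = [(0,1), (1,1), (2,1), (2,2), (2,3), (2,4)]
arrival = 29

  0. router=(0,1) cycle=4 (inject)
  1. router=(1,1) cycle=9 dir=E
  2. router=(2,1) cycle=14 dir=E
  3. router=(2,2) cycle=19 dir=N
  4. router=(2,3) cycle=24 dir=N
  5. router=(2,4) cycle=29 dir=N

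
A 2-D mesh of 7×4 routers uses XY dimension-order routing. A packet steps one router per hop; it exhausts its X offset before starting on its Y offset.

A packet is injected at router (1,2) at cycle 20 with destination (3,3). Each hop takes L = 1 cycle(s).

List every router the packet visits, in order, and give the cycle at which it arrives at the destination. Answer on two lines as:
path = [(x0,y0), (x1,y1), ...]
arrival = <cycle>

#0 — 1,2 | c20
#1 — 2,2 | c21 | E
#2 — 3,2 | c22 | E
#3 — 3,3 | c23 | N

path = [(1,2), (2,2), (3,2), (3,3)]
arrival = 23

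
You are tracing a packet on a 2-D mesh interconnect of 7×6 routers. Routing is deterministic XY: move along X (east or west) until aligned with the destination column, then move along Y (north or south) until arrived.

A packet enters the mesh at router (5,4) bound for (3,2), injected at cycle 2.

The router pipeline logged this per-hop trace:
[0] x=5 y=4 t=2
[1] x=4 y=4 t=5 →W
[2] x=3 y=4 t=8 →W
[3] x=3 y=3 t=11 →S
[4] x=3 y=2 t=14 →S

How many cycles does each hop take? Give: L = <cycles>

Δcyc across hop 0→1: 5 − 2 = 3.
One hop costs L cycles, so L = 3.

L = 3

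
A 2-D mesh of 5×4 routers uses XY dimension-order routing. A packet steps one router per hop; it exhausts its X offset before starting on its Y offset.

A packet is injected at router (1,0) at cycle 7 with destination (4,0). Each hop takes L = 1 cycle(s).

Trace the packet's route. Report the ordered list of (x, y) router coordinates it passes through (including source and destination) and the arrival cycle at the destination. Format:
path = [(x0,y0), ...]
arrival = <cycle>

#0 — 1,0 | c7
#1 — 2,0 | c8 | E
#2 — 3,0 | c9 | E
#3 — 4,0 | c10 | E

path = [(1,0), (2,0), (3,0), (4,0)]
arrival = 10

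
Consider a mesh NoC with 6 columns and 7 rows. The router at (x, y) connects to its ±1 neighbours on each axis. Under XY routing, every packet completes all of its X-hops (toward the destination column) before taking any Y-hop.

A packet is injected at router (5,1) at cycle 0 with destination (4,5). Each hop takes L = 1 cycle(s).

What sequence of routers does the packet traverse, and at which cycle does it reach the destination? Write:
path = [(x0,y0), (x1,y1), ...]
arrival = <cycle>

path = [(5,1), (4,1), (4,2), (4,3), (4,4), (4,5)]
arrival = 5

#0 — 5,1 | c0
#1 — 4,1 | c1 | W
#2 — 4,2 | c2 | N
#3 — 4,3 | c3 | N
#4 — 4,4 | c4 | N
#5 — 4,5 | c5 | N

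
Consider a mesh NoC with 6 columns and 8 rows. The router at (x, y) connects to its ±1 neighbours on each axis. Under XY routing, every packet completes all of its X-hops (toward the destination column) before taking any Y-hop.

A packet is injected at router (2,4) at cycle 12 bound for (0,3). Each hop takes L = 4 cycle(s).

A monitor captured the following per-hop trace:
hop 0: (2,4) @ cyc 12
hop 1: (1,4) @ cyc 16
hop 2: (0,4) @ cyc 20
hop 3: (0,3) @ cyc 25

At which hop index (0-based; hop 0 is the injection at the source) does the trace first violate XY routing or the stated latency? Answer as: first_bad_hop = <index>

first_bad_hop = 3

[1] (-1,+0) / 4c ⇒ ok
[2] (-1,+0) / 4c ⇒ ok
[3] (+0,-1) / 5c ⇒ BAD: Δcyc=5≠L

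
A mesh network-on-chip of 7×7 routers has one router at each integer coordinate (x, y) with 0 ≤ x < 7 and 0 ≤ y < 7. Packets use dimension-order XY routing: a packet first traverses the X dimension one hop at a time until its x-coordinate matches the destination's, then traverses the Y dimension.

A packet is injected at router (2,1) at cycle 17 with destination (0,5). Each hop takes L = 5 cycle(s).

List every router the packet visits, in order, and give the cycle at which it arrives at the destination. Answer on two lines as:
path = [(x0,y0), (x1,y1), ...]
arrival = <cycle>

path = [(2,1), (1,1), (0,1), (0,2), (0,3), (0,4), (0,5)]
arrival = 47

#0 — 2,1 | c17
#1 — 1,1 | c22 | W
#2 — 0,1 | c27 | W
#3 — 0,2 | c32 | N
#4 — 0,3 | c37 | N
#5 — 0,4 | c42 | N
#6 — 0,5 | c47 | N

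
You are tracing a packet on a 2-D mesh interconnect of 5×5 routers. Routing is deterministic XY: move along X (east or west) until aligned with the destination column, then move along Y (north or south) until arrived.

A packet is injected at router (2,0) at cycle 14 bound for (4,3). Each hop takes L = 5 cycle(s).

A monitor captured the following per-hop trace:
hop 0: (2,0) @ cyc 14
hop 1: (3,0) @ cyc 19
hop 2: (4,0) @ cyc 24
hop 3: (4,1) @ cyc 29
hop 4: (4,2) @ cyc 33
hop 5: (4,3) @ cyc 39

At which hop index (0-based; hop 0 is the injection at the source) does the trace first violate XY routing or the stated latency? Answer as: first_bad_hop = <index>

first_bad_hop = 4

check 1→ d=(1,0) cyc+5: ok
check 2→ d=(1,0) cyc+5: ok
check 3→ d=(0,1) cyc+5: ok
check 4→ d=(0,1) cyc+4: BAD: Δcyc=4≠L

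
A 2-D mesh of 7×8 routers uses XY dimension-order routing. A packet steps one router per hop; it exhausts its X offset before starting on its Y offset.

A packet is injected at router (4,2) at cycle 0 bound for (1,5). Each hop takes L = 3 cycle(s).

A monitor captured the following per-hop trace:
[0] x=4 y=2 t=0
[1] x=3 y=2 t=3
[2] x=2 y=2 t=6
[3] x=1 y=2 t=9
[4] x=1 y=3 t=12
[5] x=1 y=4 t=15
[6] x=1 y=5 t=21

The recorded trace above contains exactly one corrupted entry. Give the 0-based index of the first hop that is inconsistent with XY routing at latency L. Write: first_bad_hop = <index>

[1] (-1,+0) / 3c ⇒ ok
[2] (-1,+0) / 3c ⇒ ok
[3] (-1,+0) / 3c ⇒ ok
[4] (+0,+1) / 3c ⇒ ok
[5] (+0,+1) / 3c ⇒ ok
[6] (+0,+1) / 6c ⇒ BAD: Δcyc=6≠L

first_bad_hop = 6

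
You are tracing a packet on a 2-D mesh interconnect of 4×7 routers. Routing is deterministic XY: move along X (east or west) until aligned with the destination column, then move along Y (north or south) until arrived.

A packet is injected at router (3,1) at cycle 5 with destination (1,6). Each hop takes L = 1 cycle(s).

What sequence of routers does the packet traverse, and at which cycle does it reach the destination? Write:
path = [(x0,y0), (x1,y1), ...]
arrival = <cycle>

src (3,1)  cyc=5
W→(2,1)  cyc=6
W→(1,1)  cyc=7
N→(1,2)  cyc=8
N→(1,3)  cyc=9
N→(1,4)  cyc=10
N→(1,5)  cyc=11
N→(1,6)  cyc=12

path = [(3,1), (2,1), (1,1), (1,2), (1,3), (1,4), (1,5), (1,6)]
arrival = 12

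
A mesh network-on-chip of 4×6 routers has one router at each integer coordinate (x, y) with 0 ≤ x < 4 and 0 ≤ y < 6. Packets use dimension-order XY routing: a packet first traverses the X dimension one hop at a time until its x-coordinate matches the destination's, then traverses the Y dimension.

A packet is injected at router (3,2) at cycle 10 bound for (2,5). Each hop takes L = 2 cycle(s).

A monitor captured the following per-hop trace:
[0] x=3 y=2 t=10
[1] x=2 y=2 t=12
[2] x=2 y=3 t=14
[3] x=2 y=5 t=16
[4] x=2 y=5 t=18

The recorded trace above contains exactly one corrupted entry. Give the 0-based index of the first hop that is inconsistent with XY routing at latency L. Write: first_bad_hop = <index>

first_bad_hop = 3

check 1→ d=(-1,0) cyc+2: ok
check 2→ d=(0,1) cyc+2: ok
check 3→ d=(0,2) cyc+2: BAD: non-unit step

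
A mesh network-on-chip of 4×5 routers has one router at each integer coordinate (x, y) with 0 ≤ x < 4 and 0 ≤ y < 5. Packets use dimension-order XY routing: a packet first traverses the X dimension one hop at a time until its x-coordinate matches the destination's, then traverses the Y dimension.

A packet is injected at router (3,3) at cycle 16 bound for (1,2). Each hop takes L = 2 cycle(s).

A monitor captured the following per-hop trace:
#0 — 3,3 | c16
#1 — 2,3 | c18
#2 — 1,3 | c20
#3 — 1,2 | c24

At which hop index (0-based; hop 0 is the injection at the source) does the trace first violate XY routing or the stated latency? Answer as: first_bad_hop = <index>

[1] (-1,+0) / 2c ⇒ ok
[2] (-1,+0) / 2c ⇒ ok
[3] (+0,-1) / 4c ⇒ BAD: Δcyc=4≠L

first_bad_hop = 3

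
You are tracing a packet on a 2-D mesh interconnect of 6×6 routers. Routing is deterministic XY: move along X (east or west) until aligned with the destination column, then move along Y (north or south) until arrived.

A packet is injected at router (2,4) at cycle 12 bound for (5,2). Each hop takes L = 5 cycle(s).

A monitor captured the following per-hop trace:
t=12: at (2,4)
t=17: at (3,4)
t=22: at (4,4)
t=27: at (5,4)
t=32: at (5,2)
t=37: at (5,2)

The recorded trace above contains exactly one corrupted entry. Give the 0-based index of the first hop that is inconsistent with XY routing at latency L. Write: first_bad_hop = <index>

  1: Δx=+1 Δy=+0 Δt=5 [ok]
  2: Δx=+1 Δy=+0 Δt=5 [ok]
  3: Δx=+1 Δy=+0 Δt=5 [ok]
  4: Δx=+0 Δy=-2 Δt=5 [BAD: non-unit step]

first_bad_hop = 4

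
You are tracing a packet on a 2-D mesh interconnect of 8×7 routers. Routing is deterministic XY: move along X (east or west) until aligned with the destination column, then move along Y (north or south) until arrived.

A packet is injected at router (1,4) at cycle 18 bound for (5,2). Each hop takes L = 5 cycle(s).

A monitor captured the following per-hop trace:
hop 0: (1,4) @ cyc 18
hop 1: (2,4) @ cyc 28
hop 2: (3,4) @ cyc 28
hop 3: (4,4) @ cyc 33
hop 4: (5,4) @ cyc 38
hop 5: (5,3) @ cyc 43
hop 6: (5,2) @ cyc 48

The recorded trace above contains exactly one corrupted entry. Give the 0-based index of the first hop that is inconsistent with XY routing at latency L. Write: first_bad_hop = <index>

  1: Δx=+1 Δy=+0 Δt=10 [BAD: Δcyc=10≠L]

first_bad_hop = 1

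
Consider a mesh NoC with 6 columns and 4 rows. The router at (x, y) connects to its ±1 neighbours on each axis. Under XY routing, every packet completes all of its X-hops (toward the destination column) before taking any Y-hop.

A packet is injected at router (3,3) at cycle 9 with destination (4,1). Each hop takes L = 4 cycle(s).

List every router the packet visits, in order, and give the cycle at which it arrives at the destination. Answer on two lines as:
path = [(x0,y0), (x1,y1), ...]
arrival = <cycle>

path = [(3,3), (4,3), (4,2), (4,1)]
arrival = 21

[0] x=3 y=3 t=9
[1] x=4 y=3 t=13 →E
[2] x=4 y=2 t=17 →S
[3] x=4 y=1 t=21 →S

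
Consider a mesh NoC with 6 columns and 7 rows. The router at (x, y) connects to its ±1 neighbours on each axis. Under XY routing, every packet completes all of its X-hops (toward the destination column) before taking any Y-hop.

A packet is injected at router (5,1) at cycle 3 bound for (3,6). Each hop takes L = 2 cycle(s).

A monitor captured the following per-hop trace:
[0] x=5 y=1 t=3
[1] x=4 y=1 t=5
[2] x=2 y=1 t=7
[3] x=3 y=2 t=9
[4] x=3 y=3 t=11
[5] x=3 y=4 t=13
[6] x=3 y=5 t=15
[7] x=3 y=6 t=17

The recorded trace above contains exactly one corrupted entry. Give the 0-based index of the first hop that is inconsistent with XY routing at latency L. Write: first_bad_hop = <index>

[1] (-1,+0) / 2c ⇒ ok
[2] (-2,+0) / 2c ⇒ BAD: non-unit step

first_bad_hop = 2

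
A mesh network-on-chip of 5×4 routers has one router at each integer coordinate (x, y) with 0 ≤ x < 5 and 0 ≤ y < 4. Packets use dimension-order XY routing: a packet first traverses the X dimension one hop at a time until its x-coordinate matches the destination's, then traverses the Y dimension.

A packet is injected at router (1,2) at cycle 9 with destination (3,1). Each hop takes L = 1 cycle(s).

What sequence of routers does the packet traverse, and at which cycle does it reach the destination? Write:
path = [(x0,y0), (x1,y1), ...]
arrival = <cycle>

  0. router=(1,2) cycle=9 (inject)
  1. router=(2,2) cycle=10 dir=E
  2. router=(3,2) cycle=11 dir=E
  3. router=(3,1) cycle=12 dir=S

path = [(1,2), (2,2), (3,2), (3,1)]
arrival = 12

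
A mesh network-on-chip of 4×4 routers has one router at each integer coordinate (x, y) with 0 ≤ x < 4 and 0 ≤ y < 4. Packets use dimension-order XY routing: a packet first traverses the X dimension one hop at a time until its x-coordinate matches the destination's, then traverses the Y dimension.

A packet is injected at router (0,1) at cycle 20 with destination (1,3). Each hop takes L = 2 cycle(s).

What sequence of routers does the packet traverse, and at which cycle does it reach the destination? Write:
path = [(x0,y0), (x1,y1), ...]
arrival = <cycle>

  0. router=(0,1) cycle=20 (inject)
  1. router=(1,1) cycle=22 dir=E
  2. router=(1,2) cycle=24 dir=N
  3. router=(1,3) cycle=26 dir=N

path = [(0,1), (1,1), (1,2), (1,3)]
arrival = 26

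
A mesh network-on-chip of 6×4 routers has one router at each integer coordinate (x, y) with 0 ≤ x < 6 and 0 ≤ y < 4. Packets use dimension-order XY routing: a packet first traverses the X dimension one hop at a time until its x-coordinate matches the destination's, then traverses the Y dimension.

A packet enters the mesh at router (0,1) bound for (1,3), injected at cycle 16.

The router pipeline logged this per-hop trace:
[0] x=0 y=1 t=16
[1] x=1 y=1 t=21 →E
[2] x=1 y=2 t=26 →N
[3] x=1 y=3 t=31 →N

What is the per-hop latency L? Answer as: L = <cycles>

cyc[1] − cyc[0] = 21 − 16 = 5.
One hop costs L cycles, so L = 5.

L = 5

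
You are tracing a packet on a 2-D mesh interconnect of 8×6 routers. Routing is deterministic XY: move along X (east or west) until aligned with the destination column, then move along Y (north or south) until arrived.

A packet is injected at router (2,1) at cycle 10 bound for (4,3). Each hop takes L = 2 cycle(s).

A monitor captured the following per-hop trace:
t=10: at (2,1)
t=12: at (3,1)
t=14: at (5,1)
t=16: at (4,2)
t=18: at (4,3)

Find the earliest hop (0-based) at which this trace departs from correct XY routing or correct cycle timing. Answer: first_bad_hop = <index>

first_bad_hop = 2

check 1→ d=(1,0) cyc+2: ok
check 2→ d=(2,0) cyc+2: BAD: non-unit step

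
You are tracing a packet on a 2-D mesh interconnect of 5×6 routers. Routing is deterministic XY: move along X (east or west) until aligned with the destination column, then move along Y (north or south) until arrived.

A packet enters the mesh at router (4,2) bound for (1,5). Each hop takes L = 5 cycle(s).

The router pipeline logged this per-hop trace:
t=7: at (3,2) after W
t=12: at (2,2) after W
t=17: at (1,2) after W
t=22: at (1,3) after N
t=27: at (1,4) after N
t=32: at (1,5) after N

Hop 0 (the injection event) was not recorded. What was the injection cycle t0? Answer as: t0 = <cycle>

t0 = 2

Hop 1 reached at cycle 7; hop k is at t0 + k·L.
t0 = cyc[1] − L = 7 − 5 = 2.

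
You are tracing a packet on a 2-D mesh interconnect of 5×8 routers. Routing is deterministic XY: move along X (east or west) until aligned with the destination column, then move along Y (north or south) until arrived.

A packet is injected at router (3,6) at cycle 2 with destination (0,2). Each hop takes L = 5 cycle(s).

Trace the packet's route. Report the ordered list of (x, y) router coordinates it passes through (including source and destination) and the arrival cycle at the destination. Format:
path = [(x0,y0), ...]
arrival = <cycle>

path = [(3,6), (2,6), (1,6), (0,6), (0,5), (0,4), (0,3), (0,2)]
arrival = 37

t=2: at (3,6)
t=7: at (2,6) after W
t=12: at (1,6) after W
t=17: at (0,6) after W
t=22: at (0,5) after S
t=27: at (0,4) after S
t=32: at (0,3) after S
t=37: at (0,2) after S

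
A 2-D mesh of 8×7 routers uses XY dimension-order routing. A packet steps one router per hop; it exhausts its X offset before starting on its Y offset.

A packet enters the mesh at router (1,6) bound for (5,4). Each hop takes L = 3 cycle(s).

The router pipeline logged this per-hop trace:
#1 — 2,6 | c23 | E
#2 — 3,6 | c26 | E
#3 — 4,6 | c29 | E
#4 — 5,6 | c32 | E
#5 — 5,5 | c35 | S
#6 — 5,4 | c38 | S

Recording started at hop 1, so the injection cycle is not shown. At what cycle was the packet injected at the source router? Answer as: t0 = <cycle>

t0 = 20

The first recorded entry is hop 1 at cycle 23.
t0 = cyc[1] − L = 23 − 3 = 20.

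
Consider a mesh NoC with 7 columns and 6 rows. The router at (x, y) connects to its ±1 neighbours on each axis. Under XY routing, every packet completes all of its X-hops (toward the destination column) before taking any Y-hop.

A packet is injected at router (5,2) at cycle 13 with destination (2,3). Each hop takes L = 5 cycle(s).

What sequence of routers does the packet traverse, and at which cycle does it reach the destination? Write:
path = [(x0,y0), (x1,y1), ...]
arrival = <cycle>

hop 0: (5,2) @ cyc 13
hop 1: (4,2) @ cyc 18  [W]
hop 2: (3,2) @ cyc 23  [W]
hop 3: (2,2) @ cyc 28  [W]
hop 4: (2,3) @ cyc 33  [N]

path = [(5,2), (4,2), (3,2), (2,2), (2,3)]
arrival = 33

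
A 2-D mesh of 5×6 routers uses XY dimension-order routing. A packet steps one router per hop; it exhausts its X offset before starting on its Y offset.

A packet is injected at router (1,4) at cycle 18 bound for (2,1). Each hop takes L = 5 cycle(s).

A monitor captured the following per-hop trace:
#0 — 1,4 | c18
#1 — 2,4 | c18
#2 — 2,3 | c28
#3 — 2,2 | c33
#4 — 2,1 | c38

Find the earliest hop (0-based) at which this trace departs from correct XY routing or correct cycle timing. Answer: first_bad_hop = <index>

first_bad_hop = 1

hop 1: step (+1,+0), +0 cyc — BAD: Δcyc=0≠L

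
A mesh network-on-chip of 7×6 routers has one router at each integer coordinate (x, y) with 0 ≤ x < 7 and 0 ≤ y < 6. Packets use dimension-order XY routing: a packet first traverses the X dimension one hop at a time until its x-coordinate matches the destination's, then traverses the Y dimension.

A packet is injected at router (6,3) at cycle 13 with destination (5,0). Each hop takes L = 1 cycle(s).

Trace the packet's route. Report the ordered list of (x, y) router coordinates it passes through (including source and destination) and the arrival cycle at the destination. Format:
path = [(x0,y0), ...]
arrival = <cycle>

path = [(6,3), (5,3), (5,2), (5,1), (5,0)]
arrival = 17

hop 0: (6,3) @ cyc 13
hop 1: (5,3) @ cyc 14  [W]
hop 2: (5,2) @ cyc 15  [S]
hop 3: (5,1) @ cyc 16  [S]
hop 4: (5,0) @ cyc 17  [S]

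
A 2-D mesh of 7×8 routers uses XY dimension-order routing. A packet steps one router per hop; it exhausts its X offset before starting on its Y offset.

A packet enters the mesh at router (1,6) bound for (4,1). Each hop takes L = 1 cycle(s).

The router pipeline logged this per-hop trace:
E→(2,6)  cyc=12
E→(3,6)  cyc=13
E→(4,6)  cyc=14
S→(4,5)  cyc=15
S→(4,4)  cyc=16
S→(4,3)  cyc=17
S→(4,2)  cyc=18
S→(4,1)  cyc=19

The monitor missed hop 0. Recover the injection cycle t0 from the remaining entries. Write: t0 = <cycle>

t0 = 11

Hop 1 reached at cycle 12; hop k is at t0 + k·L.
So t0 = 12 − 1·1 = 11.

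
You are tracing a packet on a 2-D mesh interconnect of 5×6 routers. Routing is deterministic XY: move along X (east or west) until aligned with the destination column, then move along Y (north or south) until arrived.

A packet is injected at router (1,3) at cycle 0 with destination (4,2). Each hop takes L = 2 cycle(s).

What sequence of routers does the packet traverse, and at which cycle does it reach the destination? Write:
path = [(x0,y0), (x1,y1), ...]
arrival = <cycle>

path = [(1,3), (2,3), (3,3), (4,3), (4,2)]
arrival = 8

hop 0: (1,3) @ cyc 0
hop 1: (2,3) @ cyc 2  [E]
hop 2: (3,3) @ cyc 4  [E]
hop 3: (4,3) @ cyc 6  [E]
hop 4: (4,2) @ cyc 8  [S]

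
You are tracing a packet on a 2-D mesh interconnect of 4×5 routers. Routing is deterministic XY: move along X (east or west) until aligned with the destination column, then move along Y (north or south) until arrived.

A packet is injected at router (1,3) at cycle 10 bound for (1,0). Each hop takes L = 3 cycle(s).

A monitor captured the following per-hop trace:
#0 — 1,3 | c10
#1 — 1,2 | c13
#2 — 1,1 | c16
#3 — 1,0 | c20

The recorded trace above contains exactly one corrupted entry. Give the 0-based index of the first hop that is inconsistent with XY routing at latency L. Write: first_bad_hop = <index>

first_bad_hop = 3

check 1→ d=(0,-1) cyc+3: ok
check 2→ d=(0,-1) cyc+3: ok
check 3→ d=(0,-1) cyc+4: BAD: Δcyc=4≠L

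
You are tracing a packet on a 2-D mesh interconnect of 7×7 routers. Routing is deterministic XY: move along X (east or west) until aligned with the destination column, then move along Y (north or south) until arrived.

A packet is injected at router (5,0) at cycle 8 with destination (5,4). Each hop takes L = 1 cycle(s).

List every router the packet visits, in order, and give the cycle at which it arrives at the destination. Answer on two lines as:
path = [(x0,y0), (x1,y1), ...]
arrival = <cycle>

path = [(5,0), (5,1), (5,2), (5,3), (5,4)]
arrival = 12

#0 — 5,0 | c8
#1 — 5,1 | c9 | N
#2 — 5,2 | c10 | N
#3 — 5,3 | c11 | N
#4 — 5,4 | c12 | N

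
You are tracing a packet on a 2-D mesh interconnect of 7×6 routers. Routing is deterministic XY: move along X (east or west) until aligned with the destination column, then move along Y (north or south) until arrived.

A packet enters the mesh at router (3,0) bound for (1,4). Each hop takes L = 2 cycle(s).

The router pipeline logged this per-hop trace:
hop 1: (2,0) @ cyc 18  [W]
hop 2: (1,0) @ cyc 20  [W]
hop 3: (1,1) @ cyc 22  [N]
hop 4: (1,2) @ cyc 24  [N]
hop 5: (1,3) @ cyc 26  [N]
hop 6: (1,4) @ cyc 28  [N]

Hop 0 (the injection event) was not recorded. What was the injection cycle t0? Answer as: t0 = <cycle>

t0 = 16

At hop 1 the cycle is 18; in general cyc_k = t0 + kL.
So t0 = 18 − 1·2 = 16.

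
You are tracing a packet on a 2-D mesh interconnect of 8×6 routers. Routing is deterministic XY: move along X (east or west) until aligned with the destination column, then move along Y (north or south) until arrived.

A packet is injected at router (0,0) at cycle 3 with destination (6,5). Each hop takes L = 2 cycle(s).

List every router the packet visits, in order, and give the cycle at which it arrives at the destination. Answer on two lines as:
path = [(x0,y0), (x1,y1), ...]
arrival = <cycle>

[0] x=0 y=0 t=3
[1] x=1 y=0 t=5 →E
[2] x=2 y=0 t=7 →E
[3] x=3 y=0 t=9 →E
[4] x=4 y=0 t=11 →E
[5] x=5 y=0 t=13 →E
[6] x=6 y=0 t=15 →E
[7] x=6 y=1 t=17 →N
[8] x=6 y=2 t=19 →N
[9] x=6 y=3 t=21 →N
[10] x=6 y=4 t=23 →N
[11] x=6 y=5 t=25 →N

path = [(0,0), (1,0), (2,0), (3,0), (4,0), (5,0), (6,0), (6,1), (6,2), (6,3), (6,4), (6,5)]
arrival = 25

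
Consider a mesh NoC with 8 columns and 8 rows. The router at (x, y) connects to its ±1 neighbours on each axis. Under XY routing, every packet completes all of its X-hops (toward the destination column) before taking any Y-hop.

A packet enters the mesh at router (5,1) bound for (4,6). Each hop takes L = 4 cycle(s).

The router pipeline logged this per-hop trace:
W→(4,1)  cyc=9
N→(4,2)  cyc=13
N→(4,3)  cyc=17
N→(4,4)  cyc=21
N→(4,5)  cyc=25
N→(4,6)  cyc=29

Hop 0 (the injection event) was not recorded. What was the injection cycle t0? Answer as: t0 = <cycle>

t0 = 5

cyc[1] = 9 and cyc[k] = t0 + k·L for every k.
So t0 = 9 − 1·4 = 5.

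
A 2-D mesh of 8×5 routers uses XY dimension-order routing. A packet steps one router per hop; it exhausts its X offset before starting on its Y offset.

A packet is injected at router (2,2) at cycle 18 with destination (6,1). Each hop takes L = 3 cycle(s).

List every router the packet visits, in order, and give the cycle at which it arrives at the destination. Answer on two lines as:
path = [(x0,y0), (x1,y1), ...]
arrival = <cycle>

path = [(2,2), (3,2), (4,2), (5,2), (6,2), (6,1)]
arrival = 33

t=18: at (2,2)
t=21: at (3,2) after E
t=24: at (4,2) after E
t=27: at (5,2) after E
t=30: at (6,2) after E
t=33: at (6,1) after S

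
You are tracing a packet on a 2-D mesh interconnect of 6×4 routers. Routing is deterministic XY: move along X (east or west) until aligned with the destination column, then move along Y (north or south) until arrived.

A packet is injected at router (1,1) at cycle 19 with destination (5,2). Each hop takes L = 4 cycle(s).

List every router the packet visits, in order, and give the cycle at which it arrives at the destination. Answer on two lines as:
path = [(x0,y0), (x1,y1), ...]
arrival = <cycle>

path = [(1,1), (2,1), (3,1), (4,1), (5,1), (5,2)]
arrival = 39

#0 — 1,1 | c19
#1 — 2,1 | c23 | E
#2 — 3,1 | c27 | E
#3 — 4,1 | c31 | E
#4 — 5,1 | c35 | E
#5 — 5,2 | c39 | N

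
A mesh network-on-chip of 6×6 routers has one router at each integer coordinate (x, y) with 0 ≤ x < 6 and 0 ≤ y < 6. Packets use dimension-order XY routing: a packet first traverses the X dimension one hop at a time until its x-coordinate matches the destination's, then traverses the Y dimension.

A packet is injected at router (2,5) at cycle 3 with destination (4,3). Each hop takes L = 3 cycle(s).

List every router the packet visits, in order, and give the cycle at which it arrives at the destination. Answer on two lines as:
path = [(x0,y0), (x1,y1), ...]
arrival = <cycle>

  0. router=(2,5) cycle=3 (inject)
  1. router=(3,5) cycle=6 dir=E
  2. router=(4,5) cycle=9 dir=E
  3. router=(4,4) cycle=12 dir=S
  4. router=(4,3) cycle=15 dir=S

path = [(2,5), (3,5), (4,5), (4,4), (4,3)]
arrival = 15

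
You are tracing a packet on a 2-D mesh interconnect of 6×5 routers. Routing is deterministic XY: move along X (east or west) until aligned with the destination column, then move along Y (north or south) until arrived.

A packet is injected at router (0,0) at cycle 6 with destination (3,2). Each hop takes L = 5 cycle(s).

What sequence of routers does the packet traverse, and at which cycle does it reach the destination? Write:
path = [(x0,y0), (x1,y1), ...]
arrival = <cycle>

hop 0: (0,0) @ cyc 6
hop 1: (1,0) @ cyc 11  [E]
hop 2: (2,0) @ cyc 16  [E]
hop 3: (3,0) @ cyc 21  [E]
hop 4: (3,1) @ cyc 26  [N]
hop 5: (3,2) @ cyc 31  [N]

path = [(0,0), (1,0), (2,0), (3,0), (3,1), (3,2)]
arrival = 31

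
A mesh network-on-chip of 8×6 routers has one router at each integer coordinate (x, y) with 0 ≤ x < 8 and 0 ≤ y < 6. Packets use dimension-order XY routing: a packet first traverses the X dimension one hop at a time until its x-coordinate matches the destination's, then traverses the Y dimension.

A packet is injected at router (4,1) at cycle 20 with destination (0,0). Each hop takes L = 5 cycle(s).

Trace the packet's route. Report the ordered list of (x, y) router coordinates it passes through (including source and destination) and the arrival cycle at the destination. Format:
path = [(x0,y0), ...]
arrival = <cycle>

t=20: at (4,1)
t=25: at (3,1) after W
t=30: at (2,1) after W
t=35: at (1,1) after W
t=40: at (0,1) after W
t=45: at (0,0) after S

path = [(4,1), (3,1), (2,1), (1,1), (0,1), (0,0)]
arrival = 45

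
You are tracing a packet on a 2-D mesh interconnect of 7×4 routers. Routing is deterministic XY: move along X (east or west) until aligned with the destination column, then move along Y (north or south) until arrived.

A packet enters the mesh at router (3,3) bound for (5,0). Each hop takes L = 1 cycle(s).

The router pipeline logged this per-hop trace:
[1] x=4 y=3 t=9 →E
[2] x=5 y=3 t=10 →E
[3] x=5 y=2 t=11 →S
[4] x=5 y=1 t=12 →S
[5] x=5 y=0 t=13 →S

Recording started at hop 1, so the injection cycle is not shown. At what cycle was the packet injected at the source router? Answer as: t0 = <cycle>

t0 = 8

cyc[1] = 9 and cyc[k] = t0 + k·L for every k.
Subtract one hop: t0 = 9 − 1 = 8.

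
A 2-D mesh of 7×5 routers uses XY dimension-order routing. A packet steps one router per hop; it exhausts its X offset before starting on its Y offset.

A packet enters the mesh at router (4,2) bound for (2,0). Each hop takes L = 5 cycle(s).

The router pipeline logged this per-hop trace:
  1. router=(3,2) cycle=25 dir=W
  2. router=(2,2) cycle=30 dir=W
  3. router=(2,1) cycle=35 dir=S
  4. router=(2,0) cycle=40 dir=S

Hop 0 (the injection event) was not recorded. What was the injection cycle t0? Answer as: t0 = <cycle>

t0 = 20

cyc[1] = 25 and cyc[k] = t0 + k·L for every k.
t0 = cyc[1] − L = 25 − 5 = 20.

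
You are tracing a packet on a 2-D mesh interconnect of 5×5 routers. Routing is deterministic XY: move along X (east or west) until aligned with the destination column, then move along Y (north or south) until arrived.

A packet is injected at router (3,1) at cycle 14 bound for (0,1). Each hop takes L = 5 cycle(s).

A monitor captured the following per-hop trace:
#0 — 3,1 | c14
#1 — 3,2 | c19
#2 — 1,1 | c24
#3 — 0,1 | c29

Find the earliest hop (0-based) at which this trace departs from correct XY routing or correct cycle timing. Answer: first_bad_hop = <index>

[1] (+0,+1) / 5c ⇒ BAD: Y-move but x=3≠0

first_bad_hop = 1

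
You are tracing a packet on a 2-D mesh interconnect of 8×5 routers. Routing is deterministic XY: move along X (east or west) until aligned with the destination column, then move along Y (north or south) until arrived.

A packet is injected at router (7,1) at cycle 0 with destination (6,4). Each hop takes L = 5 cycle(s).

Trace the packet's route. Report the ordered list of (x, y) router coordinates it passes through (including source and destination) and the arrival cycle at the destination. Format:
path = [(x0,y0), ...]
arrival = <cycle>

src (7,1)  cyc=0
W→(6,1)  cyc=5
N→(6,2)  cyc=10
N→(6,3)  cyc=15
N→(6,4)  cyc=20

path = [(7,1), (6,1), (6,2), (6,3), (6,4)]
arrival = 20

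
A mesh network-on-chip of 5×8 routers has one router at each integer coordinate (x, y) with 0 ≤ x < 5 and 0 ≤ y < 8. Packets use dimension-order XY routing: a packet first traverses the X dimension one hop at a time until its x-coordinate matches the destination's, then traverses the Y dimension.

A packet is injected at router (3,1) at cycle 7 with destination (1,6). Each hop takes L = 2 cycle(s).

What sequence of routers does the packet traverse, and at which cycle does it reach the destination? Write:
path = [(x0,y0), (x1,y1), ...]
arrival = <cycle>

[0] x=3 y=1 t=7
[1] x=2 y=1 t=9 →W
[2] x=1 y=1 t=11 →W
[3] x=1 y=2 t=13 →N
[4] x=1 y=3 t=15 →N
[5] x=1 y=4 t=17 →N
[6] x=1 y=5 t=19 →N
[7] x=1 y=6 t=21 →N

path = [(3,1), (2,1), (1,1), (1,2), (1,3), (1,4), (1,5), (1,6)]
arrival = 21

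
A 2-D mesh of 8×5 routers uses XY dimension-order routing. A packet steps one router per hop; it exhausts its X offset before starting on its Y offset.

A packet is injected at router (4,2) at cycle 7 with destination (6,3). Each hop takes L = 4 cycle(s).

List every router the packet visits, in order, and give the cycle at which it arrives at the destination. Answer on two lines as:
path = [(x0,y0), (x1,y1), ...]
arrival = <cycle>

hop 0: (4,2) @ cyc 7
hop 1: (5,2) @ cyc 11  [E]
hop 2: (6,2) @ cyc 15  [E]
hop 3: (6,3) @ cyc 19  [N]

path = [(4,2), (5,2), (6,2), (6,3)]
arrival = 19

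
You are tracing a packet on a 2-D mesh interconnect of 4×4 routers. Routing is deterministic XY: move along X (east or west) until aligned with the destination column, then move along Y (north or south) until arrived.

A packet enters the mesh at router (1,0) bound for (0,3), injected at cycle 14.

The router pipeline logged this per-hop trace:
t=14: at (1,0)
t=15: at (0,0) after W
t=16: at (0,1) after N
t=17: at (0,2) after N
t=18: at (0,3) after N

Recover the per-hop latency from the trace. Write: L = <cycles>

L = 1

Between hops 0 and 1 the cycle counter advances 15 − 14 = 1.
One hop costs L cycles, so L = 1.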